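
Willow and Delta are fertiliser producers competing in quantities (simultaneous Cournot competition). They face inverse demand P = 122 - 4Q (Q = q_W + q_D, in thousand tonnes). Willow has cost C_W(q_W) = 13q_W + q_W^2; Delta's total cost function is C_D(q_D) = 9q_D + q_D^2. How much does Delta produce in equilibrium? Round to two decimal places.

8.26

Willow's profit: π_W = (122 - 4Q)q_W - (13q_W + q_W²). Setting ∂π_W/∂q_W = 0: 109 - 10q_W - 4(q_D) = 0.
Delta's first-order condition: 113 - 10q_D - 4(q_W) = 0.
So q_W = (109 - 4q_D)/10 and q_D = (113 - 4q_W)/10.
Solving the pair: q_W = 319/42, q_D = 347/42.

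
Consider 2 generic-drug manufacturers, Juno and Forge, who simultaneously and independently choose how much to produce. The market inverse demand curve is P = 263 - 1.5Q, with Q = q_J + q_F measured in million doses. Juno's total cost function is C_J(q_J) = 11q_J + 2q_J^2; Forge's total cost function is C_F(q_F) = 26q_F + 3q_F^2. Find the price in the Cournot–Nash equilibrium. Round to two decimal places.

Juno's profit: π_J = (263 - 1.5Q)q_J - (11q_J + 2q_J²). Setting ∂π_J/∂q_J = 0: 252 - 7q_J - (3/2)(q_F) = 0.
Forge's profit: π_F = (263 - 1.5Q)q_F - (26q_F + 3q_F²). Setting ∂π_F/∂q_F = 0: 237 - 9q_F - (3/2)(q_J) = 0.
Rearranging gives the reaction functions q_J = (252 - (3/2)q_F)/7 and q_F = (237 - (3/2)q_J)/9.
Solving the pair: q_J = 850/27, q_F = 1708/81.
Total output Q = 52.5679, so price P = 263 - (3/2)·52.5679 = 184.1481.

184.15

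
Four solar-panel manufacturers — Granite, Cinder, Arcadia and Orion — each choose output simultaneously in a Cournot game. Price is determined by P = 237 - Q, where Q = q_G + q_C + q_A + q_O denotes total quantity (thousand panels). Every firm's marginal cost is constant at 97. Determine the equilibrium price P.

Each firm earns π_i = (237 - Q)q_i - 97q_i.
First-order condition (treating rivals' output as given): 140 - 2q_i - Σ_{j≠i} q_j = 0.
With identical firms every q_j equals q_i, so Σ_{j≠i} q_j = 3q_i and 140 = 5q_i, giving q_i = 28.
Total output Q = 112, so price P = 237 - 112 = 125.

125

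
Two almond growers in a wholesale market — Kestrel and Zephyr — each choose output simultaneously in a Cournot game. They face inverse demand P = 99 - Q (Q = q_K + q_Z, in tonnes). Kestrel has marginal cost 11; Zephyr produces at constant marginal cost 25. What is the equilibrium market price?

45

Kestrel's profit: π_K = (99 - Q)q_K - (11q_K). Setting ∂π_K/∂q_K = 0: 88 - 2q_K - (q_Z) = 0.
Zephyr's profit: π_Z = (99 - Q)q_Z - (25q_Z). Setting ∂π_Z/∂q_Z = 0: 74 - 2q_Z - (q_K) = 0.
Best responses: q_K = (88 - q_Z)/2, q_Z = (74 - q_K)/2.
Substituting one into the other gives q_K = 34 and q_Z = 20.
Total output Q = 54, so price P = 99 - 54 = 45.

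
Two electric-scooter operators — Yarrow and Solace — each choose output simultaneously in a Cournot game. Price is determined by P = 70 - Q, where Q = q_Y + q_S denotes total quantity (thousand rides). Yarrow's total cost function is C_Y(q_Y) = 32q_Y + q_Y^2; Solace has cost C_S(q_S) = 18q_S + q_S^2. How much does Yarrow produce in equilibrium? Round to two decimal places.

Yarrow's profit: π_Y = (70 - Q)q_Y - (32q_Y + q_Y²). Setting ∂π_Y/∂q_Y = 0: 38 - 4q_Y - (q_S) = 0.
Solace's first-order condition: 52 - 4q_S - (q_Y) = 0.
So q_Y = (38 - q_S)/4 and q_S = (52 - q_Y)/4.
Solving the pair: q_Y = 20/3, q_S = 34/3.

6.67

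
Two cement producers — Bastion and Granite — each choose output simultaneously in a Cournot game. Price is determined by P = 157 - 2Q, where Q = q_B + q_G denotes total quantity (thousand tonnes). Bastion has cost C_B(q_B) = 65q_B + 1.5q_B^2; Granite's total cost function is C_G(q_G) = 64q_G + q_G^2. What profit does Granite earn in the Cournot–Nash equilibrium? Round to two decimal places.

Bastion's profit: π_B = (157 - 2Q)q_B - (65q_B + (3/2)q_B²). Setting ∂π_B/∂q_B = 0: 92 - 7q_B - 2(q_G) = 0.
Granite's profit: π_G = (157 - 2Q)q_G - (64q_G + q_G²). Setting ∂π_G/∂q_G = 0: 93 - 6q_G - 2(q_B) = 0.
Best responses: q_B = (92 - 2q_G)/7, q_G = (93 - 2q_B)/6.
Substituting one into the other gives q_B = 183/19 and q_G = 467/38.
Price P = 157 - 2·(833/38) = 113.1579.
Granite's profit: 113.1579·(467/38) - 64·(467/38) - (467/38)² = 453.0935.

453.09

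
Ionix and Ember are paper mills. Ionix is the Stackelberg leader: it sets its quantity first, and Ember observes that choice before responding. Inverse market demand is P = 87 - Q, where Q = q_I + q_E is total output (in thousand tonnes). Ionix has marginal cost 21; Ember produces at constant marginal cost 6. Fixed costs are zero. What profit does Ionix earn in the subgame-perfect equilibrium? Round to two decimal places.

Solve by backward induction. Given q_I, the follower Ember maximises π_E = (87 - q_I - q_E)q_E - 6q_E.
Follower FOC: 81 - q_I - 2q_E = 0, so q_E(q_I) = (81 - q_I)/2.
Ionix substitutes q_E(q_I) into its own profit: π_I = q_I(87 - q_I - (81 - q_I)/2) - 21q_I = (93/2 - (1/2)q_I)q_I - 21q_I.
Maximising: ∂π_I/∂q_I = 51/2 - q_I = 0, giving q_I = 51/2.
Then q_E = (81 - 51/2)/2 = 111/4.
Price P = 87 - 213/4 = 135/4.
Ionix's profit: (135/4 - 21)·(51/2) = 325.1250.

325.13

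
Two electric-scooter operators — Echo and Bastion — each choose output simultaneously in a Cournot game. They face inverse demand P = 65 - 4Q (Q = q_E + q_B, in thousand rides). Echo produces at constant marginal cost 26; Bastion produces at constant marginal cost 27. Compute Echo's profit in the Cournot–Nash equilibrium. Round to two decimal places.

44.44

Echo's profit: π_E = (65 - 4Q)q_E - (26q_E). Setting ∂π_E/∂q_E = 0: 39 - 8q_E - 4(q_B) = 0.
Bastion's profit: π_B = (65 - 4Q)q_B - (27q_B). Setting ∂π_B/∂q_B = 0: 38 - 8q_B - 4(q_E) = 0.
Best responses: q_E = (39 - 4q_B)/8, q_B = (38 - 4q_E)/8.
Substituting one into the other gives q_E = 10/3 and q_B = 37/12.
Price P = 65 - 4·(77/12) = 118/3.
Echo's profit: (118/3 - 26)·(10/3) = 400/9.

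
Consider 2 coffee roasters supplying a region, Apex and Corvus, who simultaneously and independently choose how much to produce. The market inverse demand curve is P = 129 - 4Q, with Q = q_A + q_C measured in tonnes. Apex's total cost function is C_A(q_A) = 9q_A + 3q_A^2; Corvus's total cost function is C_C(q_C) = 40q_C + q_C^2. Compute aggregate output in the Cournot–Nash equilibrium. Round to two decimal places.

Apex's profit: π_A = (129 - 4Q)q_A - (9q_A + 3q_A²). Setting ∂π_A/∂q_A = 0: 120 - 14q_A - 4(q_C) = 0.
Corvus's profit: π_C = (129 - 4Q)q_C - (40q_C + q_C²). Setting ∂π_C/∂q_C = 0: 89 - 10q_C - 4(q_A) = 0.
Rearranging gives the reaction functions q_A = (120 - 4q_C)/14 and q_C = (89 - 4q_A)/10.
Solving the pair: q_A = 211/31, q_C = 383/62.
Total output Q = 211/31 + 383/62 = 805/62.

12.98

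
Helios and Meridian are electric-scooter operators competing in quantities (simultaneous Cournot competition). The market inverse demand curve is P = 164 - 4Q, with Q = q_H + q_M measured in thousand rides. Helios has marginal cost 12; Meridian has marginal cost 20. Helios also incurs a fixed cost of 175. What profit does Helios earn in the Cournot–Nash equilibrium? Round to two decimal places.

536.11

Helios's profit: π_H = (164 - 4Q)q_H - (12q_H). Setting ∂π_H/∂q_H = 0: 152 - 8q_H - 4(q_M) = 0.
Meridian's first-order condition: 144 - 8q_M - 4(q_H) = 0.
Best responses: q_H = (152 - 4q_M)/8, q_M = (144 - 4q_H)/8.
Solving the pair: q_H = 40/3, q_M = 34/3.
Price P = 164 - 4·(74/3) = 196/3.
Helios's profit: (196/3 - 12)·(40/3) - 175 = 536.1111.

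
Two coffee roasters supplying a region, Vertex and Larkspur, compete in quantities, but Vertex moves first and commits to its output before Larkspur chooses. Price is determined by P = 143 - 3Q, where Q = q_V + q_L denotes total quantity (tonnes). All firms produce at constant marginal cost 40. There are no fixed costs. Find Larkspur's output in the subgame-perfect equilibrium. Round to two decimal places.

8.58

Solve by backward induction. Given q_V, the follower Larkspur maximises π_L = (143 - 3q_V - 3q_L)q_L - 40q_L.
∂π_L/∂q_L = 103 - 3q_V - 6q_L = 0 gives the reaction function q_L = (103 - 3q_V)/6.
Vertex substitutes q_L(q_V) into its own profit: π_V = q_V(143 - 3q_V - (103 - 3q_V)/2) - 40q_V = (183/2 - (3/2)q_V)q_V - 40q_V.
Leader FOC: 103/2 - 3q_V = 0, so q_V = 103/6.
Then q_L = (103 - 3·(103/6))/6 = 103/12.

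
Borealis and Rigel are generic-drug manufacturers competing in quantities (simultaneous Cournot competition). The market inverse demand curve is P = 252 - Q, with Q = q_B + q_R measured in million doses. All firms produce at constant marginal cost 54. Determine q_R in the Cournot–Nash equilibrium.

66

Each firm earns π_i = (252 - Q)q_i - 54q_i.
First-order condition (treating rivals' output as given): 198 - 2q_i - q_j = 0.
With identical firms every q_j equals q_i, so q_j = q_i and 198 = 3q_i, giving q_i = 66.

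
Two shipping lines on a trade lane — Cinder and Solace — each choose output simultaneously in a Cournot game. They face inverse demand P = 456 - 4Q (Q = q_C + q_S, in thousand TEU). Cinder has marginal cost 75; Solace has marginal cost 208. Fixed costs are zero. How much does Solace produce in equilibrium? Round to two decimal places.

9.58

Cinder's profit: π_C = (456 - 4Q)q_C - (75q_C). Setting ∂π_C/∂q_C = 0: 381 - 8q_C - 4(q_S) = 0.
Solace's profit: π_S = (456 - 4Q)q_S - (208q_S). Setting ∂π_S/∂q_S = 0: 248 - 8q_S - 4(q_C) = 0.
Rearranging gives the reaction functions q_C = (381 - 4q_S)/8 and q_S = (248 - 4q_C)/8.
Substituting one into the other gives q_C = 257/6 and q_S = 115/12.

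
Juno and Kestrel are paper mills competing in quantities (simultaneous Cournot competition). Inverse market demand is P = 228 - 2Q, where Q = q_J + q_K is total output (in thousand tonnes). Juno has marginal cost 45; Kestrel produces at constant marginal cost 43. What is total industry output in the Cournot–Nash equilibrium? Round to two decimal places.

61.33

Juno's profit: π_J = (228 - 2Q)q_J - (45q_J). Setting ∂π_J/∂q_J = 0: 183 - 4q_J - 2(q_K) = 0.
Kestrel's profit: π_K = (228 - 2Q)q_K - (43q_K). Setting ∂π_K/∂q_K = 0: 185 - 4q_K - 2(q_J) = 0.
Best responses: q_J = (183 - 2q_K)/4, q_K = (185 - 2q_J)/4.
Substituting one into the other gives q_J = 181/6 and q_K = 187/6.
Total output Q = 181/6 + 187/6 = 184/3.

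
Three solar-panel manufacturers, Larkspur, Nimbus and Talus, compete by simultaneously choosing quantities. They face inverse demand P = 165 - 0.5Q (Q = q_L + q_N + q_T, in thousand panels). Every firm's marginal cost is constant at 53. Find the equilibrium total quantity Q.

A representative firm's profit is π_i = q_i(165 - 0.5Q) - 53q_i.
Setting ∂π_i/∂q_i = 0 with rivals' quantities fixed: 112 - q_i - (1/2)·Σ_{j≠i} q_j = 0.
With identical firms every q_j equals q_i, so Σ_{j≠i} q_j = 2q_i and 112 = 2q_i, giving q_i = 56.
Total output Q = 56 + 56 + 56 = 168.

168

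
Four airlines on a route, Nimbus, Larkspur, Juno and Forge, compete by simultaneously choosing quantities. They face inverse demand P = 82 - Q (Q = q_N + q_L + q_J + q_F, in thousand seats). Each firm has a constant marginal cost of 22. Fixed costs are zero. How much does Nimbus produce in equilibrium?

A representative firm's profit is π_i = q_i(82 - Q) - 22q_i.
First-order condition (treating rivals' output as given): 60 - 2q_i - Σ_{j≠i} q_j = 0.
With identical firms every q_j equals q_i, so Σ_{j≠i} q_j = 3q_i and 60 = 5q_i, giving q_i = 12.

12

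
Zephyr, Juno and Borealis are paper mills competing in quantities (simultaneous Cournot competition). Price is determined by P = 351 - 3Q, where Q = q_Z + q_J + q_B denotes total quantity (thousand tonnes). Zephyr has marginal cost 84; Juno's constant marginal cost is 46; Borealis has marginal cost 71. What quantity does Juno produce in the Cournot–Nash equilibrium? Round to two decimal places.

Zephyr's profit: π_Z = (351 - 3Q)q_Z - (84q_Z). Setting ∂π_Z/∂q_Z = 0: 267 - 6q_Z - 3(q_J + q_B) = 0.
Juno's profit: π_J = (351 - 3Q)q_J - (46q_J). Setting ∂π_J/∂q_J = 0: 305 - 6q_J - 3(q_Z + q_B) = 0.
Borealis's first-order condition: 280 - 6q_B - 3(q_Z + q_J) = 0.
Summing all 3 equations gives 852 − 12Q = 0, hence Q = 71.
Back-substituting: q_Z = (267 − 213)/3 = 18, q_J = (305 − 213)/3 = 92/3, q_B = (280 − 213)/3 = 67/3.

30.67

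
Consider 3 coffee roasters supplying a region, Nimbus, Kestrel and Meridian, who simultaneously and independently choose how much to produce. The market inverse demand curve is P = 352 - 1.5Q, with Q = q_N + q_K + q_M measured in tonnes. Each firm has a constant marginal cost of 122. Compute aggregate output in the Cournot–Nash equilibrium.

115

A representative firm's profit is π_i = q_i(352 - 1.5Q) - 122q_i.
First-order condition (treating rivals' output as given): 230 - 3q_i - (3/2)·Σ_{j≠i} q_j = 0.
By symmetry each firm produces the same amount; substituting Σ_{j≠i} q_j = 2q_i yields q_i = 230/6 = 115/3.
Total output Q = 115/3 + 115/3 + 115/3 = 115.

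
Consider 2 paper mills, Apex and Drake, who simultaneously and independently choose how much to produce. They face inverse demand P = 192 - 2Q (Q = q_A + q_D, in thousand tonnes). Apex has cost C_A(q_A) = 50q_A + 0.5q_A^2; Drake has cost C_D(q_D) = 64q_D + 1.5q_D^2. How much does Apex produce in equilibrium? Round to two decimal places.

23.81

Apex's profit: π_A = (192 - 2Q)q_A - (50q_A + (1/2)q_A²). Setting ∂π_A/∂q_A = 0: 142 - 5q_A - 2(q_D) = 0.
Drake's first-order condition: 128 - 7q_D - 2(q_A) = 0.
Rearranging gives the reaction functions q_A = (142 - 2q_D)/5 and q_D = (128 - 2q_A)/7.
Substituting one into the other gives q_A = 738/31 and q_D = 356/31.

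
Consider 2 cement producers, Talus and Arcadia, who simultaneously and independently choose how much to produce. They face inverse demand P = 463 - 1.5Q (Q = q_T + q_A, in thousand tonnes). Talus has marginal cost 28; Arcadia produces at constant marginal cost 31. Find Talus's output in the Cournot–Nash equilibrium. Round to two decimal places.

97.33

Talus's profit: π_T = (463 - 1.5Q)q_T - (28q_T). Setting ∂π_T/∂q_T = 0: 435 - 3q_T - (3/2)(q_A) = 0.
Arcadia's profit: π_A = (463 - 1.5Q)q_A - (31q_A). Setting ∂π_A/∂q_A = 0: 432 - 3q_A - (3/2)(q_T) = 0.
Best responses: q_T = (435 - (3/2)q_A)/3, q_A = (432 - (3/2)q_T)/3.
Solving the pair: q_T = 292/3, q_A = 286/3.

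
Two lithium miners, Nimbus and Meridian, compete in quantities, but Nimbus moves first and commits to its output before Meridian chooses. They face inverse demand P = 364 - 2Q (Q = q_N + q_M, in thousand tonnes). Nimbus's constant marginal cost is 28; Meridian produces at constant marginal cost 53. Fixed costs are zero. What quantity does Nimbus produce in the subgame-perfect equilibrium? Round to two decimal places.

90.25

The follower Meridian best-responds to any q_N: π_M = (364 - 2Q)q_M - 53q_M.
Setting the follower's marginal profit to zero, 311 - 2q_N - 4q_M = 0, i.e. q_M = (311 - 2q_N)/4.
Nimbus substitutes q_M(q_N) into its own profit: π_N = q_N(364 - 2q_N - (311 - 2q_N)/2) - 28q_N = (417/2 - q_N)q_N - 28q_N.
The leader's first-order condition 361/2 - 2q_N = 0 yields q_N = 361/4.
Then q_M = (311 - 2·(361/4))/4 = 261/8.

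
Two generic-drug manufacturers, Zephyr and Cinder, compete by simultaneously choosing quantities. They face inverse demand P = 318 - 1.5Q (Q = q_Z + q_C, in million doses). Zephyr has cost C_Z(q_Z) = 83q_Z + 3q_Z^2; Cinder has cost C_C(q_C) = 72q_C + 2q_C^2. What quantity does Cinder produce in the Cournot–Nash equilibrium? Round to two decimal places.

Zephyr's profit: π_Z = (318 - 1.5Q)q_Z - (83q_Z + 3q_Z²). Setting ∂π_Z/∂q_Z = 0: 235 - 9q_Z - (3/2)(q_C) = 0.
Cinder's first-order condition: 246 - 7q_C - (3/2)(q_Z) = 0.
So q_Z = (235 - (3/2)q_C)/9 and q_C = (246 - (3/2)q_Z)/7.
Solving the pair: q_Z = 21.0041, q_C = 30.6420.

30.64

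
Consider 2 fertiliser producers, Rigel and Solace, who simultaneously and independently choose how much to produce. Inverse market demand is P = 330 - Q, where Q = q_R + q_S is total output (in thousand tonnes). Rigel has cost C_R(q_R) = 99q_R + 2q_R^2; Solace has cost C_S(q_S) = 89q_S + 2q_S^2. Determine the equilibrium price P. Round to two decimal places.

262.57

Rigel's profit: π_R = (330 - Q)q_R - (99q_R + 2q_R²). Setting ∂π_R/∂q_R = 0: 231 - 6q_R - (q_S) = 0.
Solace's first-order condition: 241 - 6q_S - (q_R) = 0.
Best responses: q_R = (231 - q_S)/6, q_S = (241 - q_R)/6.
Solving the pair: q_R = 229/7, q_S = 243/7.
Total output Q = 472/7, so price P = 330 - 472/7 = 1838/7.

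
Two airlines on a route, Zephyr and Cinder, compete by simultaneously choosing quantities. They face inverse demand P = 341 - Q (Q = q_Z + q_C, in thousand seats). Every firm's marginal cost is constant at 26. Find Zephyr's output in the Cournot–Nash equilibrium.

Each firm earns π_i = (341 - Q)q_i - 26q_i.
First-order condition (treating rivals' output as given): 315 - 2q_i - q_j = 0.
By symmetry each firm produces the same amount; substituting q_j = q_i yields q_i = 315/3 = 105.

105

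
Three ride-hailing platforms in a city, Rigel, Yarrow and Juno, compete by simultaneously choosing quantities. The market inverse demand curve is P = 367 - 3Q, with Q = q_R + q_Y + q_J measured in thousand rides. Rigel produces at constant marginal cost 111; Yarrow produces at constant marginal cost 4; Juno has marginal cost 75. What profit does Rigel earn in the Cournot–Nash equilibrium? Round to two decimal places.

Rigel's profit: π_R = (367 - 3Q)q_R - (111q_R). Setting ∂π_R/∂q_R = 0: 256 - 6q_R - 3(q_Y + q_J) = 0.
Yarrow's first-order condition: 363 - 6q_Y - 3(q_R + q_J) = 0.
Juno's first-order condition: 292 - 6q_J - 3(q_R + q_Y) = 0.
Adding the 3 conditions: 911 − 6Q − 6Q = 0, i.e. Q = 911/12.
Back-substituting: q_R = (256 − 911/4)/3 = 113/12, q_Y = (363 − 911/4)/3 = 541/12, q_J = (292 − 911/4)/3 = 257/12.
Price P = 367 - 3·(911/12) = 557/4.
Rigel's profit: (557/4 - 111)·(113/12) = 266.0208.

266.02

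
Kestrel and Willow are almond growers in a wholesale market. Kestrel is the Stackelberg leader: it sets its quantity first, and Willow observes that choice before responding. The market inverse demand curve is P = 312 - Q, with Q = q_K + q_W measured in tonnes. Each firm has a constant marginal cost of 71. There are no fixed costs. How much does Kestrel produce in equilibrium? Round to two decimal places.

Solve by backward induction. Given q_K, the follower Willow maximises π_W = (312 - q_K - q_W)q_W - 71q_W.
∂π_W/∂q_W = 241 - q_K - 2q_W = 0 gives the reaction function q_W = (241 - q_K)/2.
The leader anticipates this reaction. Substituting into P = 312 - Q gives P = 383/2 - (1/2)q_K, so π_K = (383/2 - (1/2)q_K)q_K - 71q_K.
Leader FOC: 241/2 - q_K = 0, so q_K = 241/2.
Then q_W = (241 - 241/2)/2 = 241/4.

120.50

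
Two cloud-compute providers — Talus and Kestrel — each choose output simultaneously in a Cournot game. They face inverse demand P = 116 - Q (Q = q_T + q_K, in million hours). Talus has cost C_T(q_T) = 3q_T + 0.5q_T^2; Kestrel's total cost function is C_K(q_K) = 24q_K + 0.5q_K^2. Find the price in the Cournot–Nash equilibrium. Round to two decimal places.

64.75

Talus's profit: π_T = (116 - Q)q_T - (3q_T + (1/2)q_T²). Setting ∂π_T/∂q_T = 0: 113 - 3q_T - (q_K) = 0.
Kestrel's profit: π_K = (116 - Q)q_K - (24q_K + (1/2)q_K²). Setting ∂π_K/∂q_K = 0: 92 - 3q_K - (q_T) = 0.
So q_T = (113 - q_K)/3 and q_K = (92 - q_T)/3.
Solving the pair: q_T = 247/8, q_K = 163/8.
Total output Q = 205/4, so price P = 116 - 205/4 = 259/4.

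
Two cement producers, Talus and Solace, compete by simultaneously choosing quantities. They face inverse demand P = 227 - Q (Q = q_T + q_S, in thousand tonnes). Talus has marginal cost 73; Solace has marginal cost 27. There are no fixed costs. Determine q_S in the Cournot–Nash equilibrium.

82

Talus's profit: π_T = (227 - Q)q_T - (73q_T). Setting ∂π_T/∂q_T = 0: 154 - 2q_T - (q_S) = 0.
Solace's profit: π_S = (227 - Q)q_S - (27q_S). Setting ∂π_S/∂q_S = 0: 200 - 2q_S - (q_T) = 0.
Rearranging gives the reaction functions q_T = (154 - q_S)/2 and q_S = (200 - q_T)/2.
Substituting one into the other gives q_T = 36 and q_S = 82.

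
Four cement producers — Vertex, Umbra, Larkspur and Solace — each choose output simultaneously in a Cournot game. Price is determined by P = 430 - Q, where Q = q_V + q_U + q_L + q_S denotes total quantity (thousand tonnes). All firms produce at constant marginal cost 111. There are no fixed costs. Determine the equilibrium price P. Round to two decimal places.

A representative firm's profit is π_i = q_i(430 - Q) - 111q_i.
First-order condition (treating rivals' output as given): 319 - 2q_i - Σ_{j≠i} q_j = 0.
By symmetry each firm produces the same amount; substituting Σ_{j≠i} q_j = 3q_i yields q_i = 319/5.
Total output Q = 1276/5, so price P = 430 - 1276/5 = 874/5.

174.80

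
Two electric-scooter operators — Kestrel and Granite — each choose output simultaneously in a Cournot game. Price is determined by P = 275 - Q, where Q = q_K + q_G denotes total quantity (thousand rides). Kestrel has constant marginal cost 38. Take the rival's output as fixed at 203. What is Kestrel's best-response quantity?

With the rival's output fixed at 203, Kestrel's profit is π_K = (275 - 203 - q_K)q_K - (38q_K) = (72 - q_K)q_K - (38q_K).
∂π_K/∂q_K = 34 - 2q_K = 0, so q_K = 17.

17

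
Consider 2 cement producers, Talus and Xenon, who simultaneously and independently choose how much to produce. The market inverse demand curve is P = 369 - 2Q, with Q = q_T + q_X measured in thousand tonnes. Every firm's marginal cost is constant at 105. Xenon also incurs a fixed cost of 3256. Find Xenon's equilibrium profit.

616

Each firm earns π_i = (369 - 2Q)q_i - 105q_i.
First-order condition (treating rivals' output as given): 264 - 4q_i - 2q_j = 0.
By symmetry each firm produces the same amount; substituting q_j = q_i yields q_i = 264/6 = 44.
Price P = 369 - 2·88 = 193.
Xenon's profit: (193 - 105)·44 - 3256 = 616.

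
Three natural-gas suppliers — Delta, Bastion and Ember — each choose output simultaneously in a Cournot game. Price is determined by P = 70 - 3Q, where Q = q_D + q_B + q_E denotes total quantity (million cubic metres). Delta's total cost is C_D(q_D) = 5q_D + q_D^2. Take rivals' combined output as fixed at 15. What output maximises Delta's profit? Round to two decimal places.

2.50

With rivals' combined output fixed at 15, Delta's profit is π_D = (70 - 3·15 - 3q_D)q_D - (5q_D + q_D²) = (25 - 3q_D)q_D - (5q_D + q_D²).
∂π_D/∂q_D = 20 - 8q_D = 0, so q_D = 5/2.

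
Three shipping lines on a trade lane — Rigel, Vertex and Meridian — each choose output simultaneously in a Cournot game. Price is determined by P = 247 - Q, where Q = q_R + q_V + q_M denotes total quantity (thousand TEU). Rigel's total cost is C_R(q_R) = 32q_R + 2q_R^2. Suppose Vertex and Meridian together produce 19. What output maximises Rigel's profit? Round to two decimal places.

With rivals' combined output fixed at 19, Rigel's profit is π_R = (247 - 19 - q_R)q_R - (32q_R + 2q_R²) = (228 - q_R)q_R - (32q_R + 2q_R²).
∂π_R/∂q_R = 196 - 6q_R = 0, so q_R = 98/3.

32.67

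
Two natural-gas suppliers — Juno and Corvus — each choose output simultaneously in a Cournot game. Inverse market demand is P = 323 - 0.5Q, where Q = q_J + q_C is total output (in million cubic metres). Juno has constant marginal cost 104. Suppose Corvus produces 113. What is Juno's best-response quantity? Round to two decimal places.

With the rival's output fixed at 113, Juno's profit is π_J = (323 - (1/2)·113 - (1/2)q_J)q_J - (104q_J) = (533/2 - (1/2)q_J)q_J - (104q_J).
∂π_J/∂q_J = 325/2 - q_J = 0, so q_J = 325/2.

162.50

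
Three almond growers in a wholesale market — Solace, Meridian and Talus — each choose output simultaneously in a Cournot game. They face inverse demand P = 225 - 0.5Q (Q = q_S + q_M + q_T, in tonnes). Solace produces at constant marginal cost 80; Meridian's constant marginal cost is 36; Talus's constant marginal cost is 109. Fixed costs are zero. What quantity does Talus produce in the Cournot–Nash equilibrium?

Solace's profit: π_S = (225 - 0.5Q)q_S - (80q_S). Setting ∂π_S/∂q_S = 0: 145 - q_S - (1/2)(q_M + q_T) = 0.
Meridian's first-order condition: 189 - q_M - (1/2)(q_S + q_T) = 0.
Talus's first-order condition: 116 - q_T - (1/2)(q_S + q_M) = 0.
Adding the 3 first-order conditions: 450 − 2Q = 0, so Q = 225.
Back-substituting: q_S = (145 − 225/2)/(1/2) = 65, q_M = (189 − 225/2)/(1/2) = 153, q_T = (116 − 225/2)/(1/2) = 7.

7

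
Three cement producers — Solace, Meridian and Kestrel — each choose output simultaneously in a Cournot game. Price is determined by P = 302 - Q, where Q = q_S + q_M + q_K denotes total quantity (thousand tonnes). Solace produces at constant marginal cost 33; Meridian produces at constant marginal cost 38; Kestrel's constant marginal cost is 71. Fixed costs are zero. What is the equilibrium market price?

Solace's profit: π_S = (302 - Q)q_S - (33q_S). Setting ∂π_S/∂q_S = 0: 269 - 2q_S - (q_M + q_K) = 0.
Meridian's profit: π_M = (302 - Q)q_M - (38q_M). Setting ∂π_M/∂q_M = 0: 264 - 2q_M - (q_S + q_K) = 0.
Kestrel's first-order condition: 231 - 2q_K - (q_S + q_M) = 0.
Summing all 3 equations gives 764 − 4Q = 0, hence Q = 191.
Back-substituting: q_S = (269 − 191) = 78, q_M = (264 − 191) = 73, q_K = (231 − 191) = 40.
Total output Q = 191, so price P = 302 - 191 = 111.

111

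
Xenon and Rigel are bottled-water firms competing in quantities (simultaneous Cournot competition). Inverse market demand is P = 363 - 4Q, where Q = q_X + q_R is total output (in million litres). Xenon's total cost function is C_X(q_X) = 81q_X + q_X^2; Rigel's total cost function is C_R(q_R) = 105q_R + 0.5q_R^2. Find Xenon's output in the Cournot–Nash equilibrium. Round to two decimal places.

20.35

Xenon's profit: π_X = (363 - 4Q)q_X - (81q_X + q_X²). Setting ∂π_X/∂q_X = 0: 282 - 10q_X - 4(q_R) = 0.
Rigel's profit: π_R = (363 - 4Q)q_R - (105q_R + (1/2)q_R²). Setting ∂π_R/∂q_R = 0: 258 - 9q_R - 4(q_X) = 0.
So q_X = (282 - 4q_R)/10 and q_R = (258 - 4q_X)/9.
Solving the pair: q_X = 753/37, q_R = 726/37.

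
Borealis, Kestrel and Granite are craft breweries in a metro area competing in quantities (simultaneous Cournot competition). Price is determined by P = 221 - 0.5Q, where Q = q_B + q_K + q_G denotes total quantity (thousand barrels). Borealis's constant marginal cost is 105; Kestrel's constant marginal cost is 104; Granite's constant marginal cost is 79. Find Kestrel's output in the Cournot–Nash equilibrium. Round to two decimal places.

Borealis's profit: π_B = (221 - 0.5Q)q_B - (105q_B). Setting ∂π_B/∂q_B = 0: 116 - q_B - (1/2)(q_K + q_G) = 0.
Kestrel's first-order condition: 117 - q_K - (1/2)(q_B + q_G) = 0.
Granite's first-order condition: 142 - q_G - (1/2)(q_B + q_K) = 0.
Adding the 3 first-order conditions: 375 − 2Q = 0, so Q = 375/2.
Back-substituting: q_B = (116 − 375/4)/(1/2) = 89/2, q_K = (117 − 375/4)/(1/2) = 93/2, q_G = (142 − 375/4)/(1/2) = 193/2.

46.50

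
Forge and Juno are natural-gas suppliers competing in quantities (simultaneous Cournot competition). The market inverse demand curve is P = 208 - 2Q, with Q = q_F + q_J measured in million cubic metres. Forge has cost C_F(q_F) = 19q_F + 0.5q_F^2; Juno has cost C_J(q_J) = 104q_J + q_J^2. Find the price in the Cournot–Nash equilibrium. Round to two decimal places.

Forge's profit: π_F = (208 - 2Q)q_F - (19q_F + (1/2)q_F²). Setting ∂π_F/∂q_F = 0: 189 - 5q_F - 2(q_J) = 0.
Juno's first-order condition: 104 - 6q_J - 2(q_F) = 0.
Rearranging gives the reaction functions q_F = (189 - 2q_J)/5 and q_J = (104 - 2q_F)/6.
Solving the pair: q_F = 463/13, q_J = 71/13.
Total output Q = 534/13, so price P = 208 - 2·(534/13) = 1636/13.

125.85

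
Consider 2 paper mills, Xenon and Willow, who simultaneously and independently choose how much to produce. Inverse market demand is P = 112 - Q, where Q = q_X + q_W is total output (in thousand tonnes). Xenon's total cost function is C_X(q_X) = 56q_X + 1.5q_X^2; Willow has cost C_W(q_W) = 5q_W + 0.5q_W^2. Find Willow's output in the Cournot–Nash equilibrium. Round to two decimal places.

34.21

Xenon's profit: π_X = (112 - Q)q_X - (56q_X + (3/2)q_X²). Setting ∂π_X/∂q_X = 0: 56 - 5q_X - (q_W) = 0.
Willow's first-order condition: 107 - 3q_W - (q_X) = 0.
Rearranging gives the reaction functions q_X = (56 - q_W)/5 and q_W = (107 - q_X)/3.
Substituting one into the other gives q_X = 61/14 and q_W = 479/14.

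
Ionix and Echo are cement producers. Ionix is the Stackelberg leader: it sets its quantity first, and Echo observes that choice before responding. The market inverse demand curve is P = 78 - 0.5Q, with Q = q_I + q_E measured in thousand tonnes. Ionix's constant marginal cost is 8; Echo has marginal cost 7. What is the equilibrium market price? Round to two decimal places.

25.25

Solve by backward induction. Given q_I, the follower Echo maximises π_E = (78 - (1/2)q_I - (1/2)q_E)q_E - 7q_E.
Setting the follower's marginal profit to zero, 71 - (1/2)q_I - q_E = 0, i.e. q_E = (71 - (1/2)q_I).
The leader anticipates this reaction. Substituting into P = 78 - 0.5Q gives P = 85/2 - (1/4)q_I, so π_I = (85/2 - (1/4)q_I)q_I - 8q_I.
Leader FOC: 69/2 - (1/2)q_I = 0, so q_I = 69.
Then q_E = (71 - (1/2)·69) = 73/2.
Total output Q = 211/2, so price P = 78 - (1/2)·(211/2) = 101/4.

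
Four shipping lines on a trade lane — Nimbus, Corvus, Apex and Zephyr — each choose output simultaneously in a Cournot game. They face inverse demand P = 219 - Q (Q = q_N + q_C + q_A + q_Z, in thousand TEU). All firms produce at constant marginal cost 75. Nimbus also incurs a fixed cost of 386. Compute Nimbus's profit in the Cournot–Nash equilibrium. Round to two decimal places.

A representative firm's profit is π_i = q_i(219 - Q) - 75q_i.
First-order condition (treating rivals' output as given): 144 - 2q_i - Σ_{j≠i} q_j = 0.
By symmetry each firm produces the same amount; substituting Σ_{j≠i} q_j = 3q_i yields q_i = 144/5.
Price P = 219 - 576/5 = 519/5.
Nimbus's profit: (519/5 - 75)·(144/5) - 386 = 443.4400.

443.44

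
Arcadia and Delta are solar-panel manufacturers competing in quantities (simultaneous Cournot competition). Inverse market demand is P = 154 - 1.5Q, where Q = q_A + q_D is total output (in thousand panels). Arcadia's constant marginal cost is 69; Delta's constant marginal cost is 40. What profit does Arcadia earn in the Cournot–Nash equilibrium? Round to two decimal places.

232.30

Arcadia's profit: π_A = (154 - 1.5Q)q_A - (69q_A). Setting ∂π_A/∂q_A = 0: 85 - 3q_A - (3/2)(q_D) = 0.
Delta's profit: π_D = (154 - 1.5Q)q_D - (40q_D). Setting ∂π_D/∂q_D = 0: 114 - 3q_D - (3/2)(q_A) = 0.
Rearranging gives the reaction functions q_A = (85 - (3/2)q_D)/3 and q_D = (114 - (3/2)q_A)/3.
Substituting one into the other gives q_A = 112/9 and q_D = 286/9.
Price P = 154 - (3/2)·(398/9) = 263/3.
Arcadia's profit: (263/3 - 69)·(112/9) = 232.2963.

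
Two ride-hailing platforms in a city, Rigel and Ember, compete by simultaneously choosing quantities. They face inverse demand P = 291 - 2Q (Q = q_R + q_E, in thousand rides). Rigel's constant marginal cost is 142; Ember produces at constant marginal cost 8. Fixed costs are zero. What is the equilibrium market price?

147

Rigel's profit: π_R = (291 - 2Q)q_R - (142q_R). Setting ∂π_R/∂q_R = 0: 149 - 4q_R - 2(q_E) = 0.
Ember's profit: π_E = (291 - 2Q)q_E - (8q_E). Setting ∂π_E/∂q_E = 0: 283 - 4q_E - 2(q_R) = 0.
Rearranging gives the reaction functions q_R = (149 - 2q_E)/4 and q_E = (283 - 2q_R)/4.
Substituting one into the other gives q_R = 5/2 and q_E = 139/2.
Total output Q = 72, so price P = 291 - 2·72 = 147.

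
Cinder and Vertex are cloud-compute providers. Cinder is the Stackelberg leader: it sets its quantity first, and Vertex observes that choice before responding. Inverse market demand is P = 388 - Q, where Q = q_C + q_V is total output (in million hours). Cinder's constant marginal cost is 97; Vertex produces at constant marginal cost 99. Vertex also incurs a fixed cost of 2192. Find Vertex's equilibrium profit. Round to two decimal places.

The follower Vertex best-responds to any q_C: π_V = (388 - Q)q_V - 99q_V.
Follower FOC: 289 - q_C - 2q_V = 0, so q_V(q_C) = (289 - q_C)/2.
The leader anticipates this reaction. Substituting into P = 388 - Q gives P = 487/2 - (1/2)q_C, so π_C = (487/2 - (1/2)q_C)q_C - 97q_C.
Leader FOC: 293/2 - q_C = 0, so q_C = 293/2.
Then q_V = (289 - 293/2)/2 = 285/4.
Price P = 388 - 871/4 = 681/4.
Vertex's profit: (681/4 - 99)·(285/4) - 2192 = 2884.5625.

2884.56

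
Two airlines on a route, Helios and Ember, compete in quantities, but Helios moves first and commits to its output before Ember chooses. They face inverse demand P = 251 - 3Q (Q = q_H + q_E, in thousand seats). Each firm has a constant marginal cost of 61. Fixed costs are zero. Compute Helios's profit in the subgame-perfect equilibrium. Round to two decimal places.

Solve by backward induction. Given q_H, the follower Ember maximises π_E = (251 - 3q_H - 3q_E)q_E - 61q_E.
Setting the follower's marginal profit to zero, 190 - 3q_H - 6q_E = 0, i.e. q_E = (190 - 3q_H)/6.
The leader anticipates this reaction. Substituting into P = 251 - 3Q gives P = 156 - (3/2)q_H, so π_H = (156 - (3/2)q_H)q_H - 61q_H.
The leader's first-order condition 95 - 3q_H = 0 yields q_H = 95/3.
Then q_E = (190 - 3·(95/3))/6 = 95/6.
Price P = 251 - 3·(95/2) = 217/2.
Helios's profit: (217/2 - 61)·(95/3) = 1504.1667.

1504.17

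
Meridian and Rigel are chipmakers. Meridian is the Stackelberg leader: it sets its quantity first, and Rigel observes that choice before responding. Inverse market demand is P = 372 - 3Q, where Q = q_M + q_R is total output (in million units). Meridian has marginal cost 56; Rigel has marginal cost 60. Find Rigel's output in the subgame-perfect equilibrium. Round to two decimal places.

Solve by backward induction. Given q_M, the follower Rigel maximises π_R = (372 - 3q_M - 3q_R)q_R - 60q_R.
∂π_R/∂q_R = 312 - 3q_M - 6q_R = 0 gives the reaction function q_R = (312 - 3q_M)/6.
The leader anticipates this reaction. Substituting into P = 372 - 3Q gives P = 216 - (3/2)q_M, so π_M = (216 - (3/2)q_M)q_M - 56q_M.
Maximising: ∂π_M/∂q_M = 160 - 3q_M = 0, giving q_M = 160/3.
Then q_R = (312 - 3·(160/3))/6 = 76/3.

25.33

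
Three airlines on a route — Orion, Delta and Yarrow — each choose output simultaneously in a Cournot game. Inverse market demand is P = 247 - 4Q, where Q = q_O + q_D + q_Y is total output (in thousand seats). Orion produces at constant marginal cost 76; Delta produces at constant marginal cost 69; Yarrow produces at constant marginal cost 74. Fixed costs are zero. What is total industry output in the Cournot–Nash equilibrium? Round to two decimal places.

Orion's profit: π_O = (247 - 4Q)q_O - (76q_O). Setting ∂π_O/∂q_O = 0: 171 - 8q_O - 4(q_D + q_Y) = 0.
Delta's profit: π_D = (247 - 4Q)q_D - (69q_D). Setting ∂π_D/∂q_D = 0: 178 - 8q_D - 4(q_O + q_Y) = 0.
Yarrow's first-order condition: 173 - 8q_Y - 4(q_O + q_D) = 0.
Adding the 3 conditions: 522 − 8Q − 8Q = 0, i.e. Q = 261/8.
Back-substituting: q_O = (171 − 261/2)/4 = 81/8, q_D = (178 − 261/2)/4 = 95/8, q_Y = (173 − 261/2)/4 = 85/8.
Total output Q = 81/8 + 95/8 + 85/8 = 261/8.

32.63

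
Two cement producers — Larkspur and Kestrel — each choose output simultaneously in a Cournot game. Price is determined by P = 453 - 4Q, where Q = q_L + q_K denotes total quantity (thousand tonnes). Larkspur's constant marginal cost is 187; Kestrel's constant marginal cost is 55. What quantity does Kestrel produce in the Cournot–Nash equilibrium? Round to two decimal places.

44.17

Larkspur's profit: π_L = (453 - 4Q)q_L - (187q_L). Setting ∂π_L/∂q_L = 0: 266 - 8q_L - 4(q_K) = 0.
Kestrel's first-order condition: 398 - 8q_K - 4(q_L) = 0.
Best responses: q_L = (266 - 4q_K)/8, q_K = (398 - 4q_L)/8.
Substituting one into the other gives q_L = 67/6 and q_K = 265/6.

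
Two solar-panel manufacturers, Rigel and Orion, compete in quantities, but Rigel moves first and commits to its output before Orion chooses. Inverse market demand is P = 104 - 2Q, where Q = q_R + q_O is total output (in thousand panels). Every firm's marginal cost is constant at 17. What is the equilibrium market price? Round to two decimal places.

The follower Orion best-responds to any q_R: π_O = (104 - 2Q)q_O - 17q_O.
Follower FOC: 87 - 2q_R - 4q_O = 0, so q_O(q_R) = (87 - 2q_R)/4.
The leader anticipates this reaction. Substituting into P = 104 - 2Q gives P = 121/2 - q_R, so π_R = (121/2 - q_R)q_R - 17q_R.
Leader FOC: 87/2 - 2q_R = 0, so q_R = 87/4.
Then q_O = (87 - 2·(87/4))/4 = 87/8.
Total output Q = 261/8, so price P = 104 - 2·(261/8) = 155/4.

38.75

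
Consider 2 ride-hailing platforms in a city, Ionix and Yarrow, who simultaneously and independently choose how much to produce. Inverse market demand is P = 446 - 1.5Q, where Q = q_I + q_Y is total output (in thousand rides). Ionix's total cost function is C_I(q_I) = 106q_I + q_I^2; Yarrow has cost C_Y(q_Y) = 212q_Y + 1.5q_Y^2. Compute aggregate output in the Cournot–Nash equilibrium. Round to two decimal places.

84.65

Ionix's profit: π_I = (446 - 1.5Q)q_I - (106q_I + q_I²). Setting ∂π_I/∂q_I = 0: 340 - 5q_I - (3/2)(q_Y) = 0.
Yarrow's first-order condition: 234 - 6q_Y - (3/2)(q_I) = 0.
So q_I = (340 - (3/2)q_Y)/5 and q_Y = (234 - (3/2)q_I)/6.
Substituting one into the other gives q_I = 60.8649 and q_Y = 880/37.
Total output Q = 60.8649 + 880/37 = 84.6486.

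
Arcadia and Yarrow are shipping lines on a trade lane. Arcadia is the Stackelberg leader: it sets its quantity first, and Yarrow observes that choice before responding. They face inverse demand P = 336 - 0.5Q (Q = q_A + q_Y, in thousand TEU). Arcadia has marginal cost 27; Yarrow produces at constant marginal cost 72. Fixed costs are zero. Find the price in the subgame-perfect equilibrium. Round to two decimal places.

The follower Yarrow best-responds to any q_A: π_Y = (336 - 0.5Q)q_Y - 72q_Y.
Setting the follower's marginal profit to zero, 264 - (1/2)q_A - q_Y = 0, i.e. q_Y = (264 - (1/2)q_A).
Arcadia substitutes q_Y(q_A) into its own profit: π_A = q_A(336 - (1/2)q_A - (264 - (1/2)q_A)/2) - 27q_A = (204 - (1/4)q_A)q_A - 27q_A.
The leader's first-order condition 177 - (1/2)q_A = 0 yields q_A = 354.
Then q_Y = (264 - (1/2)·354) = 87.
Total output Q = 441, so price P = 336 - (1/2)·441 = 231/2.

115.50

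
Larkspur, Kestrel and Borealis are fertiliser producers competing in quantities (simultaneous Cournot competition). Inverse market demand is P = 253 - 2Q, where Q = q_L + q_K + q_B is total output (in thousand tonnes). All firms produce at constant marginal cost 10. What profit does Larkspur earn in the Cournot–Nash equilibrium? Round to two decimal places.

A representative firm's profit is π_i = q_i(253 - 2Q) - 10q_i.
First-order condition (treating rivals' output as given): 243 - 4q_i - 2·Σ_{j≠i} q_j = 0.
By symmetry each firm produces the same amount; substituting Σ_{j≠i} q_j = 2q_i yields q_i = 243/8.
Price P = 253 - 2·(729/8) = 283/4.
Larkspur's profit: (283/4 - 10)·(243/8) = 1845.2813.

1845.28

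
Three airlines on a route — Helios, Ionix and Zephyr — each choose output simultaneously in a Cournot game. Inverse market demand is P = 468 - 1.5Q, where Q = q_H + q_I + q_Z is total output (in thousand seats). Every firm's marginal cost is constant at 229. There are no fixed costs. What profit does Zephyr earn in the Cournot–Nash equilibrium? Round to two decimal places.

2380.04

Each firm earns π_i = (468 - 1.5Q)q_i - 229q_i.
Setting ∂π_i/∂q_i = 0 with rivals' quantities fixed: 239 - 3q_i - (3/2)·Σ_{j≠i} q_j = 0.
With identical firms every q_j equals q_i, so Σ_{j≠i} q_j = 2q_i and 239 = 6q_i, giving q_i = 239/6.
Price P = 468 - (3/2)·(239/2) = 1155/4.
Zephyr's profit: (1155/4 - 229)·(239/6) = 2380.0417.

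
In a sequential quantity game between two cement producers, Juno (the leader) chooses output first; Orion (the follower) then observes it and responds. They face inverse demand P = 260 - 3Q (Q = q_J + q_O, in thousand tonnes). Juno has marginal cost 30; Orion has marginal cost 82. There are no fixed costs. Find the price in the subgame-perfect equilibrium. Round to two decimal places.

Solve by backward induction. Given q_J, the follower Orion maximises π_O = (260 - 3q_J - 3q_O)q_O - 82q_O.
Follower FOC: 178 - 3q_J - 6q_O = 0, so q_O(q_J) = (178 - 3q_J)/6.
The leader anticipates this reaction. Substituting into P = 260 - 3Q gives P = 171 - (3/2)q_J, so π_J = (171 - (3/2)q_J)q_J - 30q_J.
Leader FOC: 141 - 3q_J = 0, so q_J = 47.
Then q_O = (178 - 3·47)/6 = 37/6.
Total output Q = 319/6, so price P = 260 - 3·(319/6) = 201/2.

100.50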